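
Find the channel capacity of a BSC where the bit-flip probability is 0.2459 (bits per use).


H(p) = -p*log2(p) - (1-p)*log2(1-p) = -0.2459*log2(0.2459) - 0.7541*log2(0.7541) = 0.497666 + 0.307049 = 0.8047. C = 1 - H(p) = 1 - 0.8047 = 0.1953

0.1953 bits


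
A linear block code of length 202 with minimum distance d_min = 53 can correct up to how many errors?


Correction capability = floor((d-1)/2) = floor((53-1)/2) = 26

26 errors


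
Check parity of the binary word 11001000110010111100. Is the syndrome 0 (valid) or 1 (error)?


Syndrome = XOR of all bits = 1 XOR 1 XOR 0 XOR 0 XOR 1 XOR 0 XOR 0 XOR 0 XOR 1 XOR 1 XOR 0 XOR 0 XOR 1 XOR 0 XOR 1 XOR 1 XOR 1 XOR 1 XOR 0 XOR 0 = 0

0


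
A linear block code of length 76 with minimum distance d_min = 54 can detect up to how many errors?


Detection capability = d_min - 1 = 54 - 1 = 53

53 errors


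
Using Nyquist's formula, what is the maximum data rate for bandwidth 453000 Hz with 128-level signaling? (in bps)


Rate = 2 * B * log2(M) = 2 * 453000 * 7.0 = 6342000.0

6342000.0 bps


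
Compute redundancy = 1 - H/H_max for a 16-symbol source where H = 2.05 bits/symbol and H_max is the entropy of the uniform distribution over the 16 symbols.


H_max = log2(K) = log2(16) = 4.0 bits/symbol. Redundancy = 1 - H/H_max = 1 - 2.05/4.0 = 1 - 0.5125 = 0.4875

0.4875


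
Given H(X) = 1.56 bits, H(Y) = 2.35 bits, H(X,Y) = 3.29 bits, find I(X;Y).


I(X;Y) = H(X) + H(Y) - H(X,Y) = 1.56 + 2.35 - 3.29 = 0.62

0.62 bits


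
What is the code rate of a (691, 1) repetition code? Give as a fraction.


Rate = k/n = 1/691

1/691


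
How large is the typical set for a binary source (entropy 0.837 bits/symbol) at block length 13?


log2|A_typical| = nH = 13 * 0.837 = 10.881, so |A_typical| ~ 2^10.881 = 1.886e+03

1.886e+03


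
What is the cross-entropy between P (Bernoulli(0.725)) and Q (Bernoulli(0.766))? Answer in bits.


H(P,Q) = -p*log2(q) - (1-p)*log2(1-q). -0.725*log2(0.766) = 0.278823; -0.275*log2(0.234) = 0.576240. H(P,Q) = 0.278823 + 0.576240 = 0.8551

0.8551 bits


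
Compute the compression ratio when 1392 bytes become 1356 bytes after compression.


Ratio = original / compressed = 1392 / 1356 = 1.0265

1.0265


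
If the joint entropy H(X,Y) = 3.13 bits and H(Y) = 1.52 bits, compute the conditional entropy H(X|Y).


H(X|Y) = H(X,Y) - H(Y) = 3.13 - 1.52 = 1.61

1.61 bits


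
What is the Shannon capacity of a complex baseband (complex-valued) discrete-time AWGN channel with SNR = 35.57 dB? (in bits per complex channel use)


SNR_linear = 10^(35.57/10) = 3605.7864; C = log2(1 + SNR_linear) = log2(1 + 3605.7864) = 11.8165

11.8165 bits/channel use


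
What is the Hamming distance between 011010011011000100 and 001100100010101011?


Count differing positions: . ^ . ^ ^ . ^ ^ ^ . . ^ ^ . ^ ^ ^ ^ = 12 differences

12


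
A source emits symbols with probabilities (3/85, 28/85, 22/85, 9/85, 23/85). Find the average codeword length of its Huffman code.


Huffman construction (repeatedly merge the two least-probable nodes; each merge adds 1 bit to every symbol beneath it): 3/85 + 9/85 = 12/85; 12/85 + 22/85 = 2/5; 23/85 + 28/85 = 3/5; 2/5 + 3/5 = 1. Resulting codeword lengths (in the order the probabilities were given): (3, 2, 2, 3, 2). L_avg = sum(p_i * l_i) = 3/85*3 + 28/85*2 + 22/85*2 + 9/85*3 + 23/85*2 = 182/85 = 2.1412

2.1412 bits


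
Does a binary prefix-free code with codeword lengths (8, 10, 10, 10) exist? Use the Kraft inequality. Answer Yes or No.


Kraft sum = sum(2^(-l_i)) = 0.0068, need <= 1. Result: satisfied (a binary prefix-free code with these lengths exists)

Yes


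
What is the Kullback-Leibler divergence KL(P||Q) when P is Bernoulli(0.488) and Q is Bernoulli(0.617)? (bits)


KL = p*log2(p/q) + (1-p)*log2((1-p)/(1-q)) = 0.488*log2(0.488/0.617) + 0.512*log2(0.512/0.383) = 0.0493

0.0493 bits


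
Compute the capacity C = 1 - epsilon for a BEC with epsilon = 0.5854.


C = 1 - epsilon = 1 - 0.5854 = 0.4146

0.4146 bits


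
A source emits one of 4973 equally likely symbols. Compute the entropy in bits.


H = log2(n) = log2(4973) = 12.2799

12.2799 bits


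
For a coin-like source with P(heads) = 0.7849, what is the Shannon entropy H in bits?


H = -p*log2(p) - (1-p)*log2(1-p). -0.7849*log2(0.7849) = 0.274259; -0.2151*log2(0.2151) = 0.476860. H = 0.274259 + 0.476860 = 0.7511

0.7511 bits


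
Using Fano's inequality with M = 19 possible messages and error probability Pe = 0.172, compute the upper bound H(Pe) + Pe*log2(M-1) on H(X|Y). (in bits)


H(Pe) = -Pe*log2(Pe) - (1-Pe)*log2(1-Pe) = -0.172*log2(0.172) - 0.828*log2(0.828) = 0.436797 + 0.225462 = 0.6623. Pe*log2(M-1) = 0.172*log2(18) = 0.717227. Bound = H(Pe) + Pe*log2(M-1) = 0.436797 + 0.225462 + 0.717227 = 1.3795

1.3795 bits


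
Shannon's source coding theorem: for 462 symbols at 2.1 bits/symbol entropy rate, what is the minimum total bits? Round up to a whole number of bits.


Minimum bits >= n * H = 462 * 2.1 = 970.2, rounded up to a whole number of bits = 971

971 bits


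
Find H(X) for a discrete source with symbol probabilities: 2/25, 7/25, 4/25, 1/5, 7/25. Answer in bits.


H = -sum(p_i * log2(p_i)). Terms: -(2/25)*log2(2/25) = 0.291508; -(7/25)*log2(7/25) = 0.514220; -(4/25)*log2(4/25) = 0.423017; -(1/5)*log2(1/5) = 0.464386; -(7/25)*log2(7/25) = 0.514220. H = 0.291508 + 0.514220 + 0.423017 + 0.464386 + 0.514220 = 2.2074

2.2074 bits


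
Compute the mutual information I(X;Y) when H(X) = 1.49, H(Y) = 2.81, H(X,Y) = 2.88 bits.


I(X;Y) = H(X) + H(Y) - H(X,Y) = 1.49 + 2.81 - 2.88 = 1.42

1.42 bits


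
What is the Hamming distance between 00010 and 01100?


Count differing positions: . ^ ^ ^ . = 3 differences

3


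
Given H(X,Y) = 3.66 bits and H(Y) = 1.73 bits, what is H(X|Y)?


H(X|Y) = H(X,Y) - H(Y) = 3.66 - 1.73 = 1.93

1.93 bits


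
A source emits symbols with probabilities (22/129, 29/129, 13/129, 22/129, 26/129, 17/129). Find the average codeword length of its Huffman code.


Huffman construction (repeatedly merge the two least-probable nodes; each merge adds 1 bit to every symbol beneath it): 13/129 + 17/129 = 10/43; 22/129 + 22/129 = 44/129; 26/129 + 29/129 = 55/129; 10/43 + 44/129 = 74/129; 55/129 + 74/129 = 1. Resulting codeword lengths (in the order the probabilities were given): (3, 2, 3, 3, 2, 3). L_avg = sum(p_i * l_i) = 22/129*3 + 29/129*2 + 13/129*3 + 22/129*3 + 26/129*2 + 17/129*3 = 332/129 = 2.5736

2.5736 bits


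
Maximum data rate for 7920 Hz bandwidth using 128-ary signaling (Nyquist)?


Rate = 2 * B * log2(M) = 2 * 7920 * 7.0 = 110880.0

110880.0 bps


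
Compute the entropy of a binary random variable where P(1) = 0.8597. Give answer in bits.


H = -p*log2(p) - (1-p)*log2(1-p). -0.8597*log2(0.8597) = 0.187496; -0.1403*log2(0.1403) = 0.397528. H = 0.187496 + 0.397528 = 0.585

0.585 bits


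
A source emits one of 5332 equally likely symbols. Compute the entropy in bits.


H = log2(n) = log2(5332) = 12.3805

12.3805 bits


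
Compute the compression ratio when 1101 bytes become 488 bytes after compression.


Ratio = original / compressed = 1101 / 488 = 2.2561

2.2561


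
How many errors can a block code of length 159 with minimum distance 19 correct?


Correction capability = floor((d-1)/2) = floor((19-1)/2) = 9

9 errors


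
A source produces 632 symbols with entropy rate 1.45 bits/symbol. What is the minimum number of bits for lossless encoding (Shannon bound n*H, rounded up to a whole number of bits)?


Minimum bits >= n * H = 632 * 1.45 = 916.4, rounded up to a whole number of bits = 917

917 bits


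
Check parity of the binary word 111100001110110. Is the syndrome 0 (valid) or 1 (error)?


Syndrome = XOR of all bits = 1 XOR 1 XOR 1 XOR 1 XOR 0 XOR 0 XOR 0 XOR 0 XOR 1 XOR 1 XOR 1 XOR 0 XOR 1 XOR 1 XOR 0 = 1

1


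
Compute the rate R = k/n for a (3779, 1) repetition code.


Rate = k/n = 1/3779

1/3779


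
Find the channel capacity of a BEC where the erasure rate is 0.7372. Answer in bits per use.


C = 1 - epsilon = 1 - 0.7372 = 0.2628

0.2628 bits


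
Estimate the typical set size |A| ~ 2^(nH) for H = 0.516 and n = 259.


log2|A_typical| = nH = 259 * 0.516 = 133.644, so |A_typical| ~ 2^133.644 = 1.702e+40

1.702e+40


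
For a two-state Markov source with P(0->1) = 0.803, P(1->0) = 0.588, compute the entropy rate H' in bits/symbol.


Stationary distribution: pi_0 = p10/(p01+p10) = 0.4227, pi_1 = 0.5773. Entropy rate H' = pi_0*H(p01) + pi_1*H(p10) = 0.4227*0.7159 + 0.5773*0.9775 = 0.8669

0.8669 bits/symbol


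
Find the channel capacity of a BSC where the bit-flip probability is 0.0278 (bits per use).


H(p) = -p*log2(p) - (1-p)*log2(1-p) = -0.0278*log2(0.0278) - 0.9722*log2(0.9722) = 0.143692 + 0.039544 = 0.1832. C = 1 - H(p) = 1 - 0.1832 = 0.8168

0.8168 bits


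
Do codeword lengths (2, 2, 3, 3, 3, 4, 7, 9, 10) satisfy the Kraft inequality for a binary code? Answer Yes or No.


Kraft sum = sum(2^(-l_i)) = 0.9482, need <= 1. Result: satisfied (a binary prefix-free code with these lengths exists)

Yes


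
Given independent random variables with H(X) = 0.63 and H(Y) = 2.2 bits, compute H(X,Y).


For independent variables, H(X,Y) = H(X) + H(Y) = 0.63 + 2.2 = 2.83

2.83 bits


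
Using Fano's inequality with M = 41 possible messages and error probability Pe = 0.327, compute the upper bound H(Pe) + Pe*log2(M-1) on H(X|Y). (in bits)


H(Pe) = -Pe*log2(Pe) - (1-Pe)*log2(1-Pe) = -0.327*log2(0.327) - 0.673*log2(0.673) = 0.527332 + 0.384499 = 0.9118. Pe*log2(M-1) = 0.327*log2(40) = 1.740270. Bound = H(Pe) + Pe*log2(M-1) = 0.527332 + 0.384499 + 1.740270 = 2.6521

2.6521 bits


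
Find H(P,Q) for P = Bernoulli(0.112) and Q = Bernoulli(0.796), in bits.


H(P,Q) = -p*log2(q) - (1-p)*log2(1-q). -0.112*log2(0.796) = 0.036866; -0.888*log2(0.204) = 2.036503. H(P,Q) = 0.036866 + 2.036503 = 2.0734

2.0734 bits


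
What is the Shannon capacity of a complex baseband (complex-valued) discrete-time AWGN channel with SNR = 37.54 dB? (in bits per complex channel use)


SNR_linear = 10^(37.54/10) = 5675.4461; C = log2(1 + SNR_linear) = log2(1 + 5675.4461) = 12.4708

12.4708 bits/channel use


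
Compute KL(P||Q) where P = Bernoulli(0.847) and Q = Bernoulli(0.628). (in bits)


KL = p*log2(p/q) + (1-p)*log2((1-p)/(1-q)) = 0.847*log2(0.847/0.628) + 0.153*log2(0.153/0.372) = 0.1695

0.1695 bits


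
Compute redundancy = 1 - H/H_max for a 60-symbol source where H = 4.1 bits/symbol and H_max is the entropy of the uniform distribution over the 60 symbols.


H_max = log2(K) = log2(60) = 5.9069 bits/symbol. Redundancy = 1 - H/H_max = 1 - 4.1/5.9069 = 1 - 0.6941 = 0.3059

0.3059


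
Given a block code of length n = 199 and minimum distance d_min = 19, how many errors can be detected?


Detection capability = d_min - 1 = 19 - 1 = 18

18 errors


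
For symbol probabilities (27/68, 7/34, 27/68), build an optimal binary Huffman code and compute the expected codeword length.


Huffman construction (repeatedly merge the two least-probable nodes; each merge adds 1 bit to every symbol beneath it): 7/34 + 27/68 = 41/68; 27/68 + 41/68 = 1. Resulting codeword lengths (in the order the probabilities were given): (2, 2, 1). L_avg = sum(p_i * l_i) = 27/68*2 + 7/34*2 + 27/68*1 = 109/68 = 1.6029

1.6029 bits


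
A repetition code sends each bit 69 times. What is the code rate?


Rate = k/n = 1/69

1/69


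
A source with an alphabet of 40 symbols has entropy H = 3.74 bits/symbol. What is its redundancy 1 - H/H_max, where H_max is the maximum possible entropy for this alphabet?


H_max = log2(K) = log2(40) = 5.3219 bits/symbol. Redundancy = 1 - H/H_max = 1 - 3.74/5.3219 = 1 - 0.7028 = 0.2972

0.2972


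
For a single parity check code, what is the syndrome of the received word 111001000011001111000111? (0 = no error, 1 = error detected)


Syndrome = XOR of all bits = 1 XOR 1 XOR 1 XOR 0 XOR 0 XOR 1 XOR 0 XOR 0 XOR 0 XOR 0 XOR 1 XOR 1 XOR 0 XOR 0 XOR 1 XOR 1 XOR 1 XOR 1 XOR 0 XOR 0 XOR 0 XOR 1 XOR 1 XOR 1 = 1

1


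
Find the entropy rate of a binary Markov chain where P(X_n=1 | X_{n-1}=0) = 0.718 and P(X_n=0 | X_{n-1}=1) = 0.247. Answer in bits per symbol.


Stationary distribution: pi_0 = p10/(p01+p10) = 0.256, pi_1 = 0.744. Entropy rate H' = pi_0*H(p01) + pi_1*H(p10) = 0.256*0.8582 + 0.744*0.8065 = 0.8197

0.8197 bits/symbol


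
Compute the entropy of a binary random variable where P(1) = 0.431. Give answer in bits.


H = -p*log2(p) - (1-p)*log2(1-p). -0.431*log2(0.431) = 0.523338; -0.569*log2(0.569) = 0.462881. H = 0.523338 + 0.462881 = 0.9862

0.9862 bits


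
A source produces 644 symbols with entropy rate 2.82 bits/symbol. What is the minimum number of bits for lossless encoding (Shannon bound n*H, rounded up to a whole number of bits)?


Minimum bits >= n * H = 644 * 2.82 = 1816.08, rounded up to a whole number of bits = 1817

1817 bits


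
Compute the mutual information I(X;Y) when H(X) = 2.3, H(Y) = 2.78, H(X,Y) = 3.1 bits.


I(X;Y) = H(X) + H(Y) - H(X,Y) = 2.3 + 2.78 - 3.1 = 1.98

1.98 bits


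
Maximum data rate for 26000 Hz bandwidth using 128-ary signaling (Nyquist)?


Rate = 2 * B * log2(M) = 2 * 26000 * 7.0 = 364000.0

364000.0 bps


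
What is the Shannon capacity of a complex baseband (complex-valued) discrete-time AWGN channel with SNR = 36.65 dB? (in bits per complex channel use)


SNR_linear = 10^(36.65/10) = 4623.8102; C = log2(1 + SNR_linear) = log2(1 + 4623.8102) = 12.1752

12.1752 bits/channel use


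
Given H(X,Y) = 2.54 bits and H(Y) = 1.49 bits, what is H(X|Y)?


H(X|Y) = H(X,Y) - H(Y) = 2.54 - 1.49 = 1.05

1.05 bits


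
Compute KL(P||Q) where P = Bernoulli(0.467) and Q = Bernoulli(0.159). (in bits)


KL = p*log2(p/q) + (1-p)*log2((1-p)/(1-q)) = 0.467*log2(0.467/0.159) + 0.533*log2(0.533/0.841) = 0.3752

0.3752 bits


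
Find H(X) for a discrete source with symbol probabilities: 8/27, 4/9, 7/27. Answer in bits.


H = -sum(p_i * log2(p_i)). Terms: -(8/27)*log2(8/27) = 0.519967; -(4/9)*log2(4/9) = 0.519967; -(7/27)*log2(7/27) = 0.504916. H = 0.519967 + 0.519967 + 0.504916 = 1.5448

1.5448 bits


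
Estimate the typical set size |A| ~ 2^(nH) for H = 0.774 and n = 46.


log2|A_typical| = nH = 46 * 0.774 = 35.604, so |A_typical| ~ 2^35.604 = 5.222e+10

5.222e+10


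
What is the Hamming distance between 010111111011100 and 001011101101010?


Count differing positions: . ^ ^ ^ . . . ^ . ^ ^ . ^ ^ . = 8 differences

8


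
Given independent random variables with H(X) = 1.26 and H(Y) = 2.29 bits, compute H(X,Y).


For independent variables, H(X,Y) = H(X) + H(Y) = 1.26 + 2.29 = 3.55

3.55 bits


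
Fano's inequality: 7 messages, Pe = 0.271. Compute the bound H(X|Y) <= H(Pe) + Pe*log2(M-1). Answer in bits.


H(Pe) = -Pe*log2(Pe) - (1-Pe)*log2(1-Pe) = -0.271*log2(0.271) - 0.729*log2(0.729) = 0.510465 + 0.332431 = 0.8429. Pe*log2(M-1) = 0.271*log2(6) = 0.700525. Bound = H(Pe) + Pe*log2(M-1) = 0.510465 + 0.332431 + 0.700525 = 1.5434

1.5434 bits


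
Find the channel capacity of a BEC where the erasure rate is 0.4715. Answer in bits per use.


C = 1 - epsilon = 1 - 0.4715 = 0.5285

0.5285 bits


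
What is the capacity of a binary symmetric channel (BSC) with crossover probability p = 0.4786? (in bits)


H(p) = -p*log2(p) - (1-p)*log2(1-p) = -0.4786*log2(0.4786) - 0.5214*log2(0.5214) = 0.508803 + 0.489875 = 0.9987. C = 1 - H(p) = 1 - 0.9987 = 0.0013

0.0013 bits


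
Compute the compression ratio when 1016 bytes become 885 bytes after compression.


Ratio = original / compressed = 1016 / 885 = 1.148

1.148


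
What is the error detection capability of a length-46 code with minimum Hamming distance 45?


Detection capability = d_min - 1 = 45 - 1 = 44

44 errors


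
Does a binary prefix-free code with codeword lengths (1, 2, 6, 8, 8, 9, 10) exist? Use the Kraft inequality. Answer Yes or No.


Kraft sum = sum(2^(-l_i)) = 0.7764, need <= 1. Result: satisfied (a binary prefix-free code with these lengths exists)

Yes


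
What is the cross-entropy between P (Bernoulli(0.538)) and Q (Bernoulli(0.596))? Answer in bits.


H(P,Q) = -p*log2(q) - (1-p)*log2(1-q). -0.538*log2(0.596) = 0.401679; -0.462*log2(0.404) = 0.604099. H(P,Q) = 0.401679 + 0.604099 = 1.0058

1.0058 bits


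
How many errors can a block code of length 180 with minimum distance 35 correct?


Correction capability = floor((d-1)/2) = floor((35-1)/2) = 17

17 errors


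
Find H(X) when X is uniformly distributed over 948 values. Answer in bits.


H = log2(n) = log2(948) = 9.8887

9.8887 bits


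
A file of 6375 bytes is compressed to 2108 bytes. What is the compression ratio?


Ratio = original / compressed = 6375 / 2108 = 3.0242

3.0242


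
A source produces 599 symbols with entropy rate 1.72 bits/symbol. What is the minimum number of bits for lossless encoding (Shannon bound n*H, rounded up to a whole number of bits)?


Minimum bits >= n * H = 599 * 1.72 = 1030.28, rounded up to a whole number of bits = 1031

1031 bits


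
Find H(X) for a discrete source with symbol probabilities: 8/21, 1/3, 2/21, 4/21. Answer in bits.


H = -sum(p_i * log2(p_i)). Terms: -(8/21)*log2(8/21) = 0.530407; -(1/3)*log2(1/3) = 0.528321; -(2/21)*log2(2/21) = 0.323078; -(4/21)*log2(4/21) = 0.455680. H = 0.530407 + 0.528321 + 0.323078 + 0.455680 = 1.8375

1.8375 bits


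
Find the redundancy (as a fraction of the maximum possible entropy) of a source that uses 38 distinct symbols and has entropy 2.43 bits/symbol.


H_max = log2(K) = log2(38) = 5.2479 bits/symbol. Redundancy = 1 - H/H_max = 1 - 2.43/5.2479 = 1 - 0.463 = 0.537

0.537


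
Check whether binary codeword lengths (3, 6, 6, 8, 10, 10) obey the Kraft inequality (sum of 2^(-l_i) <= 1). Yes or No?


Kraft sum = sum(2^(-l_i)) = 0.1621, need <= 1. Result: satisfied (a binary prefix-free code with these lengths exists)

Yes


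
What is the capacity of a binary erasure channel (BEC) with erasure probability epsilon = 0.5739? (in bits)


C = 1 - epsilon = 1 - 0.5739 = 0.4261

0.4261 bits


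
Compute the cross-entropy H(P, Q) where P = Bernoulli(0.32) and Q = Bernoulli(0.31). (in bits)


H(P,Q) = -p*log2(q) - (1-p)*log2(1-q). -0.32*log2(0.31) = 0.540691; -0.68*log2(0.69) = 0.364026. H(P,Q) = 0.540691 + 0.364026 = 0.9047

0.9047 bits


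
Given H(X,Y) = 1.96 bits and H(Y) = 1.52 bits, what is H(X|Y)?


H(X|Y) = H(X,Y) - H(Y) = 1.96 - 1.52 = 0.44

0.44 bits


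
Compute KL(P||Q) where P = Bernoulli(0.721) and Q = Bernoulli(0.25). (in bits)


KL = p*log2(p/q) + (1-p)*log2((1-p)/(1-q)) = 0.721*log2(0.721/0.25) + 0.279*log2(0.279/0.75) = 0.7037

0.7037 bits


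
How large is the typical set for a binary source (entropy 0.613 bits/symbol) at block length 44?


log2|A_typical| = nH = 44 * 0.613 = 26.972, so |A_typical| ~ 2^26.972 = 1.316e+08

1.316e+08


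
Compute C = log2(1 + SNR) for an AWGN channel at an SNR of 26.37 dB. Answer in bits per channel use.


SNR_linear = 10^(26.37/10) = 433.5109; C = log2(1 + SNR_linear) = log2(1 + 433.5109) = 8.7632

8.7632 bits/channel use


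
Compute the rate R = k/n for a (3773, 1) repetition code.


Rate = k/n = 1/3773

1/3773


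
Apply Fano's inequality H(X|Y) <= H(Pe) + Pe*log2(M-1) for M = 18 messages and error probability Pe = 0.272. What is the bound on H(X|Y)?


H(Pe) = -Pe*log2(Pe) - (1-Pe)*log2(1-Pe) = -0.272*log2(0.272) - 0.728*log2(0.728) = 0.510903 + 0.333416 = 0.8443. Pe*log2(M-1) = 0.272*log2(17) = 1.111790. Bound = H(Pe) + Pe*log2(M-1) = 0.510903 + 0.333416 + 1.111790 = 1.9561

1.9561 bits


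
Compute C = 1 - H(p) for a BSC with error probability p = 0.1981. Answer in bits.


H(p) = -p*log2(p) - (1-p)*log2(1-p) = -0.1981*log2(0.1981) - 0.8019*log2(0.8019) = 0.462702 + 0.255410 = 0.7181. C = 1 - H(p) = 1 - 0.7181 = 0.2819

0.2819 bits


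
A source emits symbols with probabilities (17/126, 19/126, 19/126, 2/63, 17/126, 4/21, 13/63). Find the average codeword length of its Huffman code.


Huffman construction (repeatedly merge the two least-probable nodes; each merge adds 1 bit to every symbol beneath it): 2/63 + 17/126 = 1/6; 17/126 + 19/126 = 2/7; 19/126 + 1/6 = 20/63; 4/21 + 13/63 = 25/63; 2/7 + 20/63 = 38/63; 25/63 + 38/63 = 1. Resulting codeword lengths (in the order the probabilities were given): (4, 3, 3, 4, 3, 2, 2). L_avg = sum(p_i * l_i) = 17/126*4 + 19/126*3 + 19/126*3 + 2/63*4 + 17/126*3 + 4/21*2 + 13/63*2 = 349/126 = 2.7698

2.7698 bits


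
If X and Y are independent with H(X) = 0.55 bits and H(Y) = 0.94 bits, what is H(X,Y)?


For independent variables, H(X,Y) = H(X) + H(Y) = 0.55 + 0.94 = 1.49

1.49 bits


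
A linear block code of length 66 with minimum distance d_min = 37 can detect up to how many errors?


Detection capability = d_min - 1 = 37 - 1 = 36

36 errors


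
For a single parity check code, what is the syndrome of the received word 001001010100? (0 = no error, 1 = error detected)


Syndrome = XOR of all bits = 0 XOR 0 XOR 1 XOR 0 XOR 0 XOR 1 XOR 0 XOR 1 XOR 0 XOR 1 XOR 0 XOR 0 = 0

0


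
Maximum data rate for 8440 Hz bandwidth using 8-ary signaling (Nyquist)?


Rate = 2 * B * log2(M) = 2 * 8440 * 3.0 = 50640.0

50640.0 bps


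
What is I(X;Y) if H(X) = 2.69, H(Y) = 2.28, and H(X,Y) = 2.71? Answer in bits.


I(X;Y) = H(X) + H(Y) - H(X,Y) = 2.69 + 2.28 - 2.71 = 2.26

2.26 bits


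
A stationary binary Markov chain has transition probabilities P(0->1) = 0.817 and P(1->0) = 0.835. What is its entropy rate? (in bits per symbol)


Stationary distribution: pi_0 = p10/(p01+p10) = 0.5054, pi_1 = 0.4946. Entropy rate H' = pi_0*H(p01) + pi_1*H(p10) = 0.5054*0.6866 + 0.4946*0.6461 = 0.6666

0.6666 bits/symbol


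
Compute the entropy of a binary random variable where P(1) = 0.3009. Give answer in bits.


H = -p*log2(p) - (1-p)*log2(1-p). -0.3009*log2(0.3009) = 0.521353; -0.6991*log2(0.6991) = 0.361036. H = 0.521353 + 0.361036 = 0.8824

0.8824 bits


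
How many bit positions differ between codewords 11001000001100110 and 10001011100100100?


Count differing positions: . ^ . . . . ^ ^ ^ . ^ . . . . ^ . = 6 differences

6


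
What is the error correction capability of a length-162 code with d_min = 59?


Correction capability = floor((d-1)/2) = floor((59-1)/2) = 29

29 errors


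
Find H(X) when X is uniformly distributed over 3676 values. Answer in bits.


H = log2(n) = log2(3676) = 11.8439

11.8439 bits


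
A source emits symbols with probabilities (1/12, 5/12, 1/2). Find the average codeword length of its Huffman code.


Huffman construction (repeatedly merge the two least-probable nodes; each merge adds 1 bit to every symbol beneath it): 1/12 + 5/12 = 1/2; 1/2 + 1/2 = 1. Resulting codeword lengths (in the order the probabilities were given): (2, 2, 1). L_avg = sum(p_i * l_i) = 1/12*2 + 5/12*2 + 1/2*1 = 3/2 = 1.5

1.5 bits


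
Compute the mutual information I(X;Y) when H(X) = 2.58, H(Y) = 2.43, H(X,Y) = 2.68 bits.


I(X;Y) = H(X) + H(Y) - H(X,Y) = 2.58 + 2.43 - 2.68 = 2.33

2.33 bits


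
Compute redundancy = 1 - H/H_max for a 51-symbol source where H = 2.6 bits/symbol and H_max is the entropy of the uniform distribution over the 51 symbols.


H_max = log2(K) = log2(51) = 5.6724 bits/symbol. Redundancy = 1 - H/H_max = 1 - 2.6/5.6724 = 1 - 0.4584 = 0.5416

0.5416


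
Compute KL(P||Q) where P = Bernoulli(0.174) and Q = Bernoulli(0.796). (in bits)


KL = p*log2(p/q) + (1-p)*log2((1-p)/(1-q)) = 0.174*log2(0.174/0.796) + 0.826*log2(0.826/0.204) = 1.2848

1.2848 bits


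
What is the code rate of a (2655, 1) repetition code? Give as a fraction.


Rate = k/n = 1/2655

1/2655


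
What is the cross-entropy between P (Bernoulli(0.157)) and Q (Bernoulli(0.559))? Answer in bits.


H(P,Q) = -p*log2(q) - (1-p)*log2(1-q). -0.157*log2(0.559) = 0.131736; -0.843*log2(0.441) = 0.995709. H(P,Q) = 0.131736 + 0.995709 = 1.1274

1.1274 bits


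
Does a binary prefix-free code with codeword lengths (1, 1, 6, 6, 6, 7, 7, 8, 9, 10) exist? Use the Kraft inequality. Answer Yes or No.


Kraft sum = sum(2^(-l_i)) = 1.0693, need <= 1. Result: violated (a binary prefix-free code with these lengths cannot exist)

No


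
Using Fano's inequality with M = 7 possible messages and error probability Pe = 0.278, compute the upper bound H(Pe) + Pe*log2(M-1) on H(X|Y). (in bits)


H(Pe) = -Pe*log2(Pe) - (1-Pe)*log2(1-Pe) = -0.278*log2(0.278) - 0.722*log2(0.722) = 0.513422 + 0.339289 = 0.8527. Pe*log2(M-1) = 0.278*log2(6) = 0.718620. Bound = H(Pe) + Pe*log2(M-1) = 0.513422 + 0.339289 + 0.718620 = 1.5713

1.5713 bits


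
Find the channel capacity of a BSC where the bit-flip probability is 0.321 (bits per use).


H(p) = -p*log2(p) - (1-p)*log2(1-p) = -0.321*log2(0.321) - 0.679*log2(0.679) = 0.526233 + 0.379233 = 0.9055. C = 1 - H(p) = 1 - 0.9055 = 0.0945

0.0945 bits


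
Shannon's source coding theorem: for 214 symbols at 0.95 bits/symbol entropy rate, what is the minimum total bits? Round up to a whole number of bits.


Minimum bits >= n * H = 214 * 0.95 = 203.3, rounded up to a whole number of bits = 204

204 bits


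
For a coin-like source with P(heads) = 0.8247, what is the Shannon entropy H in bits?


H = -p*log2(p) - (1-p)*log2(1-p). -0.8247*log2(0.8247) = 0.229315; -0.1753*log2(0.1753) = 0.440371. H = 0.229315 + 0.440371 = 0.6697

0.6697 bits


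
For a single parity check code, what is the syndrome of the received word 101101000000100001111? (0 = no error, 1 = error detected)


Syndrome = XOR of all bits = 1 XOR 0 XOR 1 XOR 1 XOR 0 XOR 1 XOR 0 XOR 0 XOR 0 XOR 0 XOR 0 XOR 0 XOR 1 XOR 0 XOR 0 XOR 0 XOR 0 XOR 1 XOR 1 XOR 1 XOR 1 = 1

1


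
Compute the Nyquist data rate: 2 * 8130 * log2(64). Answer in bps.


Rate = 2 * B * log2(M) = 2 * 8130 * 6.0 = 97560.0

97560.0 bps


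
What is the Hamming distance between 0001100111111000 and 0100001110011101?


Count differing positions: . ^ . ^ ^ . ^ . . ^ ^ . . ^ . ^ = 8 differences

8


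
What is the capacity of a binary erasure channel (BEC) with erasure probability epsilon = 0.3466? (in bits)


C = 1 - epsilon = 1 - 0.3466 = 0.6534

0.6534 bits


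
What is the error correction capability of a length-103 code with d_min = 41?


Correction capability = floor((d-1)/2) = floor((41-1)/2) = 20

20 errors


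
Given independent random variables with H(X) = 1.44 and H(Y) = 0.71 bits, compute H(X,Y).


For independent variables, H(X,Y) = H(X) + H(Y) = 1.44 + 0.71 = 2.15

2.15 bits


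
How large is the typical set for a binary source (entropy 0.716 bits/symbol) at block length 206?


log2|A_typical| = nH = 206 * 0.716 = 147.496, so |A_typical| ~ 2^147.496 = 2.516e+44

2.516e+44


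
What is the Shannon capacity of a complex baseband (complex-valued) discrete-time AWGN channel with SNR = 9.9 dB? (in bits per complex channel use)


SNR_linear = 10^(9.9/10) = 9.7724; C = log2(1 + SNR_linear) = log2(1 + 9.7724) = 3.4293

3.4293 bits/channel use


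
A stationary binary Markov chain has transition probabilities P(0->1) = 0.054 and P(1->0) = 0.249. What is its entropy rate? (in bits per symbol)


Stationary distribution: pi_0 = p10/(p01+p10) = 0.8218, pi_1 = 0.1782. Entropy rate H' = pi_0*H(p01) + pi_1*H(p10) = 0.8218*0.3032 + 0.1782*0.8097 = 0.3934

0.3934 bits/symbol


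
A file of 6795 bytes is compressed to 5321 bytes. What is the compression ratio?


Ratio = original / compressed = 6795 / 5321 = 1.277

1.277


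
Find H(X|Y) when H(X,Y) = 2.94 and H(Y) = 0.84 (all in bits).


H(X|Y) = H(X,Y) - H(Y) = 2.94 - 0.84 = 2.1

2.1 bits


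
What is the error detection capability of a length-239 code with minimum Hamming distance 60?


Detection capability = d_min - 1 = 60 - 1 = 59

59 errors


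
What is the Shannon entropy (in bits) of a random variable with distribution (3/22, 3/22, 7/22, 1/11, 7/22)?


H = -sum(p_i * log2(p_i)). Terms: -(3/22)*log2(3/22) = 0.391973; -(3/22)*log2(3/22) = 0.391973; -(7/22)*log2(7/22) = 0.525661; -(1/11)*log2(1/11) = 0.314494; -(7/22)*log2(7/22) = 0.525661. H = 0.391973 + 0.391973 + 0.525661 + 0.314494 + 0.525661 = 2.1498

2.1498 bits


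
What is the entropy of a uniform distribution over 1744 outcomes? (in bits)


H = log2(n) = log2(1744) = 10.7682

10.7682 bits


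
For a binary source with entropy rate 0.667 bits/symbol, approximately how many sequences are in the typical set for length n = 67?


log2|A_typical| = nH = 67 * 0.667 = 44.689, so |A_typical| ~ 2^44.689 = 2.836e+13

2.836e+13


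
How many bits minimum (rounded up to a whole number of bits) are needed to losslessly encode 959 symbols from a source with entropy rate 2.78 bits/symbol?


Minimum bits >= n * H = 959 * 2.78 = 2666.02, rounded up to a whole number of bits = 2667

2667 bits


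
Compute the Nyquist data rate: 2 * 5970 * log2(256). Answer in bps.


Rate = 2 * B * log2(M) = 2 * 5970 * 8.0 = 95520.0

95520.0 bps


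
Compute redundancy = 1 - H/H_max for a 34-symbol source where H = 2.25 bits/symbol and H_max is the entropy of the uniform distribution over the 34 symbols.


H_max = log2(K) = log2(34) = 5.0875 bits/symbol. Redundancy = 1 - H/H_max = 1 - 2.25/5.0875 = 1 - 0.4423 = 0.5577

0.5577


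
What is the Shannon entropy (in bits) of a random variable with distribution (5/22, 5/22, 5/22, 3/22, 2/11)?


H = -sum(p_i * log2(p_i)). Terms: -(5/22)*log2(5/22) = 0.485796; -(5/22)*log2(5/22) = 0.485796; -(5/22)*log2(5/22) = 0.485796; -(3/22)*log2(3/22) = 0.391973; -(2/11)*log2(2/11) = 0.447169. H = 0.485796 + 0.485796 + 0.485796 + 0.391973 + 0.447169 = 2.2965

2.2965 bits


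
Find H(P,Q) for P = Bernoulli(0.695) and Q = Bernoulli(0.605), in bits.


H(P,Q) = -p*log2(q) - (1-p)*log2(1-q). -0.695*log2(0.605) = 0.503870; -0.305*log2(0.395) = 0.408723. H(P,Q) = 0.503870 + 0.408723 = 0.9126

0.9126 bits


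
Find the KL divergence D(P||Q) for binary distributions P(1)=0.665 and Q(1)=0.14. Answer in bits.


KL = p*log2(p/q) + (1-p)*log2((1-p)/(1-q)) = 0.665*log2(0.665/0.14) + 0.335*log2(0.335/0.86) = 1.0392

1.0392 bits


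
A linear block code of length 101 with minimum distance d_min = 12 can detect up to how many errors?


Detection capability = d_min - 1 = 12 - 1 = 11

11 errors


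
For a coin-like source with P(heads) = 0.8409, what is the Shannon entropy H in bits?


H = -p*log2(p) - (1-p)*log2(1-p). -0.8409*log2(0.8409) = 0.210220; -0.1591*log2(0.1591) = 0.421932. H = 0.210220 + 0.421932 = 0.6322

0.6322 bits


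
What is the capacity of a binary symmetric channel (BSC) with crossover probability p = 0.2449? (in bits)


H(p) = -p*log2(p) - (1-p)*log2(1-p) = -0.2449*log2(0.2449) - 0.7551*log2(0.7551) = 0.497082 + 0.306012 = 0.8031. C = 1 - H(p) = 1 - 0.8031 = 0.1969

0.1969 bits


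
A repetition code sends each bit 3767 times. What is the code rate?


Rate = k/n = 1/3767

1/3767


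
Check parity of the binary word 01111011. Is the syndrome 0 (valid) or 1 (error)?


Syndrome = XOR of all bits = 0 XOR 1 XOR 1 XOR 1 XOR 1 XOR 0 XOR 1 XOR 1 = 0

0


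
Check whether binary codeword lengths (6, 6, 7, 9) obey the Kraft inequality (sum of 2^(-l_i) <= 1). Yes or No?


Kraft sum = sum(2^(-l_i)) = 0.041, need <= 1. Result: satisfied (a binary prefix-free code with these lengths exists)

Yes


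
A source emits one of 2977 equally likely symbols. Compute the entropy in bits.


H = log2(n) = log2(2977) = 11.5396

11.5396 bits


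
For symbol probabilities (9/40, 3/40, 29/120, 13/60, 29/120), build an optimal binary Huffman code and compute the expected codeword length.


Huffman construction (repeatedly merge the two least-probable nodes; each merge adds 1 bit to every symbol beneath it): 3/40 + 13/60 = 7/24; 9/40 + 29/120 = 7/15; 29/120 + 7/24 = 8/15; 7/15 + 8/15 = 1. Resulting codeword lengths (in the order the probabilities were given): (2, 3, 2, 3, 2). L_avg = sum(p_i * l_i) = 9/40*2 + 3/40*3 + 29/120*2 + 13/60*3 + 29/120*2 = 55/24 = 2.2917

2.2917 bits


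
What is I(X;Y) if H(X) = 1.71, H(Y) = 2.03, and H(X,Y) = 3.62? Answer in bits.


I(X;Y) = H(X) + H(Y) - H(X,Y) = 1.71 + 2.03 - 3.62 = 0.12

0.12 bits


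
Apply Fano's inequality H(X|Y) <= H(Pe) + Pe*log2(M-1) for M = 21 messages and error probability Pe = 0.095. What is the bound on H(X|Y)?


H(Pe) = -Pe*log2(Pe) - (1-Pe)*log2(1-Pe) = -0.095*log2(0.095) - 0.905*log2(0.905) = 0.322613 + 0.130329 = 0.4529. Pe*log2(M-1) = 0.095*log2(20) = 0.410583. Bound = H(Pe) + Pe*log2(M-1) = 0.322613 + 0.130329 + 0.410583 = 0.8635

0.8635 bits


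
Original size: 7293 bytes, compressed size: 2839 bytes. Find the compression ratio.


Ratio = original / compressed = 7293 / 2839 = 2.5689

2.5689


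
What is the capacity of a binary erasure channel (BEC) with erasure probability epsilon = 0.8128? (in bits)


C = 1 - epsilon = 1 - 0.8128 = 0.1872

0.1872 bits


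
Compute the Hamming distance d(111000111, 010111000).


Count differing positions: ^ . ^ ^ ^ ^ ^ ^ ^ = 8 differences

8


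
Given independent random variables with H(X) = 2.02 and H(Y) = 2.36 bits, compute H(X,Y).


For independent variables, H(X,Y) = H(X) + H(Y) = 2.02 + 2.36 = 4.38

4.38 bits


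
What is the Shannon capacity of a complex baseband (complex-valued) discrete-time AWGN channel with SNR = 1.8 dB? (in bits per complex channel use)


SNR_linear = 10^(1.8/10) = 1.5136; C = log2(1 + SNR_linear) = log2(1 + 1.5136) = 1.3297

1.3297 bits/channel use


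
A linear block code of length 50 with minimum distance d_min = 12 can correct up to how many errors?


Correction capability = floor((d-1)/2) = floor((12-1)/2) = 5

5 errors


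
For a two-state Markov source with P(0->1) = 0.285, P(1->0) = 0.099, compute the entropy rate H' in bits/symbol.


Stationary distribution: pi_0 = p10/(p01+p10) = 0.2578, pi_1 = 0.7422. Entropy rate H' = pi_0*H(p01) + pi_1*H(p10) = 0.2578*0.8622 + 0.7422*0.4658 = 0.568

0.568 bits/symbol


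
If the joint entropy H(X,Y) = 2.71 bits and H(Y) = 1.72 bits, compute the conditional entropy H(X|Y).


H(X|Y) = H(X,Y) - H(Y) = 2.71 - 1.72 = 0.99

0.99 bits


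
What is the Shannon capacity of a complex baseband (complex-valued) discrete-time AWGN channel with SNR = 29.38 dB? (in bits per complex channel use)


SNR_linear = 10^(29.38/10) = 866.9619; C = log2(1 + SNR_linear) = log2(1 + 866.9619) = 9.7615

9.7615 bits/channel use


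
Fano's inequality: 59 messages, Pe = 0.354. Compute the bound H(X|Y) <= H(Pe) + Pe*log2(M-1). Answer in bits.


H(Pe) = -Pe*log2(Pe) - (1-Pe)*log2(1-Pe) = -0.354*log2(0.354) - 0.646*log2(0.646) = 0.530355 + 0.407234 = 0.9376. Pe*log2(M-1) = 0.354*log2(58) = 2.073725. Bound = H(Pe) + Pe*log2(M-1) = 0.530355 + 0.407234 + 2.073725 = 3.0113

3.0113 bits


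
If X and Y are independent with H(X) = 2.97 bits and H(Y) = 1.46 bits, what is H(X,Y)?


For independent variables, H(X,Y) = H(X) + H(Y) = 2.97 + 1.46 = 4.43

4.43 bits


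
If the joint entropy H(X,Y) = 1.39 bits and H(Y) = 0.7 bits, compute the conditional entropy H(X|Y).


H(X|Y) = H(X,Y) - H(Y) = 1.39 - 0.7 = 0.69

0.69 bits


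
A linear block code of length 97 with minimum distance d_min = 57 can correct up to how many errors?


Correction capability = floor((d-1)/2) = floor((57-1)/2) = 28

28 errors


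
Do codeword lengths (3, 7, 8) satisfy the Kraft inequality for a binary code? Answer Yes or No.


Kraft sum = sum(2^(-l_i)) = 0.1367, need <= 1. Result: satisfied (a binary prefix-free code with these lengths exists)

Yes


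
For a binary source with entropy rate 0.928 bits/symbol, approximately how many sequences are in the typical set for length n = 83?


log2|A_typical| = nH = 83 * 0.928 = 77.024, so |A_typical| ~ 2^77.024 = 1.537e+23

1.537e+23


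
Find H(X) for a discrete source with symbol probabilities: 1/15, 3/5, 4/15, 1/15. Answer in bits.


H = -sum(p_i * log2(p_i)). Terms: -(1/15)*log2(1/15) = 0.260459; -(3/5)*log2(3/5) = 0.442179; -(4/15)*log2(4/15) = 0.508504; -(1/15)*log2(1/15) = 0.260459. H = 0.260459 + 0.442179 + 0.508504 + 0.260459 = 1.4716

1.4716 bits


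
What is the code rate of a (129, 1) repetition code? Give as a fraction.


Rate = k/n = 1/129

1/129


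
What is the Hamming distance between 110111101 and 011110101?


Count differing positions: ^ . ^ . . ^ . . . = 3 differences

3


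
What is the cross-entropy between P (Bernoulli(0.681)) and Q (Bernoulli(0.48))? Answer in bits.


H(P,Q) = -p*log2(q) - (1-p)*log2(1-q). -0.681*log2(0.48) = 0.721107; -0.319*log2(0.52) = 0.300950. H(P,Q) = 0.721107 + 0.300950 = 1.0221

1.0221 bits


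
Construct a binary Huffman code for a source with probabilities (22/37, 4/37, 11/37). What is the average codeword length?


Huffman construction (repeatedly merge the two least-probable nodes; each merge adds 1 bit to every symbol beneath it): 4/37 + 11/37 = 15/37; 15/37 + 22/37 = 1. Resulting codeword lengths (in the order the probabilities were given): (1, 2, 2). L_avg = sum(p_i * l_i) = 22/37*1 + 4/37*2 + 11/37*2 = 52/37 = 1.4054

1.4054 bits


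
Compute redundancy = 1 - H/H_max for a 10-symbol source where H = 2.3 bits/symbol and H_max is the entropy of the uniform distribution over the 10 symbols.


H_max = log2(K) = log2(10) = 3.3219 bits/symbol. Redundancy = 1 - H/H_max = 1 - 2.3/3.3219 = 1 - 0.6924 = 0.3076

0.3076


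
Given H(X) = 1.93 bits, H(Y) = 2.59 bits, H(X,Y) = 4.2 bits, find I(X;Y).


I(X;Y) = H(X) + H(Y) - H(X,Y) = 1.93 + 2.59 - 4.2 = 0.32

0.32 bits


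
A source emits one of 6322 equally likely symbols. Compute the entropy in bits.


H = log2(n) = log2(6322) = 12.6262

12.6262 bits


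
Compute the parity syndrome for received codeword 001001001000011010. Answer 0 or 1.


Syndrome = XOR of all bits = 0 XOR 0 XOR 1 XOR 0 XOR 0 XOR 1 XOR 0 XOR 0 XOR 1 XOR 0 XOR 0 XOR 0 XOR 0 XOR 1 XOR 1 XOR 0 XOR 1 XOR 0 = 0

0


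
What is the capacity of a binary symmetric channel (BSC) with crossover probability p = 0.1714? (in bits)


H(p) = -p*log2(p) - (1-p)*log2(1-p) = -0.1714*log2(0.1714) - 0.8286*log2(0.8286) = 0.436138 + 0.224760 = 0.6609. C = 1 - H(p) = 1 - 0.6609 = 0.3391

0.3391 bits


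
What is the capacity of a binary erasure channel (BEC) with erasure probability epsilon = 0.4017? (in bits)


C = 1 - epsilon = 1 - 0.4017 = 0.5983

0.5983 bits


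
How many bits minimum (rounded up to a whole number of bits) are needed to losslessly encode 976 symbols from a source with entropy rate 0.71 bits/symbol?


Minimum bits >= n * H = 976 * 0.71 = 692.96, rounded up to a whole number of bits = 693

693 bits


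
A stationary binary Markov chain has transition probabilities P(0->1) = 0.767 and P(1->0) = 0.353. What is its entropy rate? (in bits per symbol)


Stationary distribution: pi_0 = p10/(p01+p10) = 0.3152, pi_1 = 0.6848. Entropy rate H' = pi_0*H(p01) + pi_1*H(p10) = 0.3152*0.7832 + 0.6848*0.9367 = 0.8883

0.8883 bits/symbol


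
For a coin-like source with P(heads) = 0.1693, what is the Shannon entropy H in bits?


H = -p*log2(p) - (1-p)*log2(1-p). -0.1693*log2(0.1693) = 0.433805; -0.8307*log2(0.8307) = 0.222296. H = 0.433805 + 0.222296 = 0.6561

0.6561 bits


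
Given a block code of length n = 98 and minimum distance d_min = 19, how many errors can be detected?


Detection capability = d_min - 1 = 19 - 1 = 18

18 errors


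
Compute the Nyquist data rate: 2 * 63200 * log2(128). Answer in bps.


Rate = 2 * B * log2(M) = 2 * 63200 * 7.0 = 884800.0

884800.0 bps


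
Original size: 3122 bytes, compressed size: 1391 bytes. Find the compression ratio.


Ratio = original / compressed = 3122 / 1391 = 2.2444

2.2444
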